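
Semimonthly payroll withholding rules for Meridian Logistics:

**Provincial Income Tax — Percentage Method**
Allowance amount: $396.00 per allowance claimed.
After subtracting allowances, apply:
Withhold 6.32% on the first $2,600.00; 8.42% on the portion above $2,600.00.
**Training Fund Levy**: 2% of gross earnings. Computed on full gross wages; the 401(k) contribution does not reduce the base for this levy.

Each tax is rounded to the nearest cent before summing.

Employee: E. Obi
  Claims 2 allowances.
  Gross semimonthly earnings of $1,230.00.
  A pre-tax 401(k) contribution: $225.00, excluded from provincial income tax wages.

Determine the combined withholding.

$38.06

Provincial Income Tax: taxable = $1,230.00 − $225.00 − 2×$396.00 = $213.00
  6.32% × $213.00 = $13.46
Training Fund Levy: 2% × $1,230.00 = $24.60
Total: $13.46 + $24.60 = $38.06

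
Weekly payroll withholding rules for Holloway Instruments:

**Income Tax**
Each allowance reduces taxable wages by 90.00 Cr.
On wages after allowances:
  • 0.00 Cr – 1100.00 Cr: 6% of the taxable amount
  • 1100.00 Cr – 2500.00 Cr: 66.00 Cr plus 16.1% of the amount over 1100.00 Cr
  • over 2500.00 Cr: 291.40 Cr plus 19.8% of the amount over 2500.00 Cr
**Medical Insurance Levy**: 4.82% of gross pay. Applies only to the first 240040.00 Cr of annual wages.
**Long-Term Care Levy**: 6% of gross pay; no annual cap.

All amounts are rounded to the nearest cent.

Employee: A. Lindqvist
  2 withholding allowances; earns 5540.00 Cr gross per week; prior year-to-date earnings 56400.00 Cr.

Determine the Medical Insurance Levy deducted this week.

267.03 Cr

Medical Insurance Levy: 4.82% × 5540.00 Cr = 267.03 Cr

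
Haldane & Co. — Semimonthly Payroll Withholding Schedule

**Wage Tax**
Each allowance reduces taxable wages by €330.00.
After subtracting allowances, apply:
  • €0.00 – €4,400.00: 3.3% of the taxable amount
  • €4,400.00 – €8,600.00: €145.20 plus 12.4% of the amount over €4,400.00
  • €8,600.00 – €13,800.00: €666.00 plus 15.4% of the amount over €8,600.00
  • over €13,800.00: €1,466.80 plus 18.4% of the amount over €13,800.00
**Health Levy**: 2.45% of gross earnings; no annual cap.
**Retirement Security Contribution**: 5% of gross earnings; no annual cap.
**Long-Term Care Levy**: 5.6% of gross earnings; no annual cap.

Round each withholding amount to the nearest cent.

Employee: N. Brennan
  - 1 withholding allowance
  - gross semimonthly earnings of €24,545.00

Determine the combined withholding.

Wage Tax: taxable = €24,545.00 − 1×€330.00 = €24,215.00
  €1,466.80 + 18.4% × (€24,215.00 − €13,800.00) = €1,466.80 + 18.4% × €10,415.00 = €3,383.16
Health Levy: 2.45% × €24,545.00 = €601.35
Retirement Security Contribution: 5% × €24,545.00 = €1,227.25
Long-Term Care Levy: 5.6% × €24,545.00 = €1,374.52
Total: €3,383.16 + €601.35 + €1,227.25 + €1,374.52 = €6,586.28

€6,586.28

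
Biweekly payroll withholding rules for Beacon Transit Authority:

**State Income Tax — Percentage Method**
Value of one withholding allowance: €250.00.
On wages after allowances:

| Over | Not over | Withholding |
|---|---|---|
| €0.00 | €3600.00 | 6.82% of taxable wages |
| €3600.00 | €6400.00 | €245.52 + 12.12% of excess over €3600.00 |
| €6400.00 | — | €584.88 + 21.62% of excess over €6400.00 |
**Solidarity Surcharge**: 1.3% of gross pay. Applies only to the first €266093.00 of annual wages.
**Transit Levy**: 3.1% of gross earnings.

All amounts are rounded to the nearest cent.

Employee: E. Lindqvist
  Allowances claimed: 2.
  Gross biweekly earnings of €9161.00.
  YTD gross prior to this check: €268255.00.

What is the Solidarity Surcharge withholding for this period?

Solidarity Surcharge: YTD €268255.00 ≥ cap €266093.00 → €0.00

€0.00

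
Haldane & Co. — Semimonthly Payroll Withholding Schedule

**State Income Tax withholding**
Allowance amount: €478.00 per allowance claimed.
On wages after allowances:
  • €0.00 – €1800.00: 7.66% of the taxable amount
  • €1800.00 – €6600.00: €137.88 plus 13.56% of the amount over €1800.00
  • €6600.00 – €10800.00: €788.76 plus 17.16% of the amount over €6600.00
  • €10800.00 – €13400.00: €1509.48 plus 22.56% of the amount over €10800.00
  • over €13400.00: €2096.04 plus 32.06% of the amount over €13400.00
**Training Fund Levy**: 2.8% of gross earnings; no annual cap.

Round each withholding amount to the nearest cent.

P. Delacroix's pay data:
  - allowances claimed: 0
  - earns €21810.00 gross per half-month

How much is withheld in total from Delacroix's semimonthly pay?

State Income Tax: taxable = €21810.00
  €2096.04 + 32.06% × (€21810.00 − €13400.00) = €2096.04 + 32.06% × €8410.00 = €4792.29
Training Fund Levy: 2.8% × €21810.00 = €610.68
Total: €4792.29 + €610.68 = €5402.97

€5402.97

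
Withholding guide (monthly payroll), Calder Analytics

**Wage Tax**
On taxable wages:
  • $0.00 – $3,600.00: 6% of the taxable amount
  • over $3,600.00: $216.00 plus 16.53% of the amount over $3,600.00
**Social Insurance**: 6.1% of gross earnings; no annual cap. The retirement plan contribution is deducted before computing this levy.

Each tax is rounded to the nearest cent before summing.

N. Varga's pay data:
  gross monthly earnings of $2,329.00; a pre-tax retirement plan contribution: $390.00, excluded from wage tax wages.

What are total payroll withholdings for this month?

Wage Tax: taxable = $2,329.00 − $390.00 = $1,939.00
  6% × $1,939.00 = $116.34
Social Insurance: 6.1% × $1,939.00 = $118.28
Total: $116.34 + $118.28 = $234.62

$234.62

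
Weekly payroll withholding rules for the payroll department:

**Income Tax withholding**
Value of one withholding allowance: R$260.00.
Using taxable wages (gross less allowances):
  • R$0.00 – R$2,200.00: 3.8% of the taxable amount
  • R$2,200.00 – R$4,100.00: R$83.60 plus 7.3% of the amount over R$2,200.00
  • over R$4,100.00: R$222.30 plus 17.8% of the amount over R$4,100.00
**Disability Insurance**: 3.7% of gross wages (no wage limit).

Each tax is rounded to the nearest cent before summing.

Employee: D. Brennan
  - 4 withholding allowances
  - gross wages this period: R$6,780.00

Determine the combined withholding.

R$765.08

Income Tax: taxable = R$6,780.00 − 4×R$260.00 = R$5,740.00
  R$222.30 + 17.8% × (R$5,740.00 − R$4,100.00) = R$222.30 + 17.8% × R$1,640.00 = R$514.22
Disability Insurance: 3.7% × R$6,780.00 = R$250.86
Total: R$514.22 + R$250.86 = R$765.08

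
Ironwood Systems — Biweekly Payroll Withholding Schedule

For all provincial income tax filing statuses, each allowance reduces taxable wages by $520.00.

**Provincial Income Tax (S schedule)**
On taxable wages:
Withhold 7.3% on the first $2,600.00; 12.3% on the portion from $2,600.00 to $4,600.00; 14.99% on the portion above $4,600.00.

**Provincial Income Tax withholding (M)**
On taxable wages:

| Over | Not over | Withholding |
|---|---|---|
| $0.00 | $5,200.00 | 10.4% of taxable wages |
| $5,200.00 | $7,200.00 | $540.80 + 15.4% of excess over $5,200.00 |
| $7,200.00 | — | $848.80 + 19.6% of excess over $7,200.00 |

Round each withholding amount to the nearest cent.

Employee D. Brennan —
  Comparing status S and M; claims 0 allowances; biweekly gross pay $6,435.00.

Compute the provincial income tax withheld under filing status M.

Provincial Income Tax (M): taxable = $6,435.00
  $540.80 + 15.4% × ($6,435.00 − $5,200.00) = $540.80 + 15.4% × $1,235.00 = $730.99

$730.99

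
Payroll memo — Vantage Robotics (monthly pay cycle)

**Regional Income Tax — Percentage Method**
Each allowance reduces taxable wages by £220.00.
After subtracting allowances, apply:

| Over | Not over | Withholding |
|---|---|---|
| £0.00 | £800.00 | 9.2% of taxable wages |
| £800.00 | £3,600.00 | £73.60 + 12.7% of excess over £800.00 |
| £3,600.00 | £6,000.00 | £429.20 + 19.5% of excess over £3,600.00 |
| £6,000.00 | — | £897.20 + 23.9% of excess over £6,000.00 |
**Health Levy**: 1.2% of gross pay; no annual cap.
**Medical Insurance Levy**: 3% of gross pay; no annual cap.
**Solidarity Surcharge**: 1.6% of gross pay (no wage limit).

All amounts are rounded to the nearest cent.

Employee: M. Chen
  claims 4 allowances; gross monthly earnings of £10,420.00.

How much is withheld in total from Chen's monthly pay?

£2,347.62

Regional Income Tax: taxable = £10,420.00 − 4×£220.00 = £9,540.00
  £897.20 + 23.9% × (£9,540.00 − £6,000.00) = £897.20 + 23.9% × £3,540.00 = £1,743.26
Health Levy: 1.2% × £10,420.00 = £125.04
Medical Insurance Levy: 3% × £10,420.00 = £312.60
Solidarity Surcharge: 1.6% × £10,420.00 = £166.72
Total: £1,743.26 + £125.04 + £312.60 + £166.72 = £2,347.62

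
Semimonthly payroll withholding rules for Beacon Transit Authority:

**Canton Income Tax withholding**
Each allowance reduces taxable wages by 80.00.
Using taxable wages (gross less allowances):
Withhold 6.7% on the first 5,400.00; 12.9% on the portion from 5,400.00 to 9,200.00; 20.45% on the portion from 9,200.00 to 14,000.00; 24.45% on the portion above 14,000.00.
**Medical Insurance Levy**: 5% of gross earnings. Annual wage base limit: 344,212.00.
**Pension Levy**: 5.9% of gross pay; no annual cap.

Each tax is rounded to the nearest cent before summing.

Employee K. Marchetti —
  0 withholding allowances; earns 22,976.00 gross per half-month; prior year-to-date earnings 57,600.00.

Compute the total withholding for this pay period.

Canton Income Tax: taxable = 22,976.00
  1,833.60 + 24.45% × (22,976.00 − 14,000.00) = 1,833.60 + 24.45% × 8,976.00 = 4,028.23
Medical Insurance Levy: 5% × 22,976.00 = 1,148.80
Pension Levy: 5.9% × 22,976.00 = 1,355.58
Total: 4,028.23 + 1,148.80 + 1,355.58 = 6,532.61

6,532.61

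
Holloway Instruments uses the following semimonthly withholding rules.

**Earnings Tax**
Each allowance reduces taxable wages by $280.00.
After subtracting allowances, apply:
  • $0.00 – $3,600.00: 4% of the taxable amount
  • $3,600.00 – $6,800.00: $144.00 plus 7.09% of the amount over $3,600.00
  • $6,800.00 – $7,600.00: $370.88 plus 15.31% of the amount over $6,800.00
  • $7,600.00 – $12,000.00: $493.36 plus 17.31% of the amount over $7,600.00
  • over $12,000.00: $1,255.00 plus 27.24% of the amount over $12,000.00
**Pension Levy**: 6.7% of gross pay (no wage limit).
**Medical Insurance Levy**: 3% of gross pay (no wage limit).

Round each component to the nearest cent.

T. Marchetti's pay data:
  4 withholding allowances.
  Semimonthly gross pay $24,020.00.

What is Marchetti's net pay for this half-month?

$17,465.90

Earnings Tax: taxable = $24,020.00 − 4×$280.00 = $22,900.00
  $1,255.00 + 27.24% × ($22,900.00 − $12,000.00) = $1,255.00 + 27.24% × $10,900.00 = $4,224.16
Pension Levy: 6.7% × $24,020.00 = $1,609.34
Medical Insurance Levy: 3% × $24,020.00 = $720.60
Total withheld: $4,224.16 + $1,609.34 + $720.60 = $6,554.10
Net pay: $24,020.00 − $6,554.10 = $17,465.90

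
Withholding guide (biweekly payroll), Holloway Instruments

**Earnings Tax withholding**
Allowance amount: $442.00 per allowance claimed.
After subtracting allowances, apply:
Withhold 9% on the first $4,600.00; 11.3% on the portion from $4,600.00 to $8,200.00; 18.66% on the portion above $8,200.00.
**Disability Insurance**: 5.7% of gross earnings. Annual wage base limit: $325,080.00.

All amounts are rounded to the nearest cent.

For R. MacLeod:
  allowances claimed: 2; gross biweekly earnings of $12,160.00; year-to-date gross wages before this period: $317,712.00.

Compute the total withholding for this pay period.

$1,814.76

Earnings Tax: taxable = $12,160.00 − 2×$442.00 = $11,276.00
  $820.80 + 18.66% × ($11,276.00 − $8,200.00) = $820.80 + 18.66% × $3,076.00 = $1,394.78
Disability Insurance: cap $325,080.00 − YTD $317,712.00 = $7,368.00 subject; 5.7% × $7,368.00 = $419.98
Total: $1,394.78 + $419.98 = $1,814.76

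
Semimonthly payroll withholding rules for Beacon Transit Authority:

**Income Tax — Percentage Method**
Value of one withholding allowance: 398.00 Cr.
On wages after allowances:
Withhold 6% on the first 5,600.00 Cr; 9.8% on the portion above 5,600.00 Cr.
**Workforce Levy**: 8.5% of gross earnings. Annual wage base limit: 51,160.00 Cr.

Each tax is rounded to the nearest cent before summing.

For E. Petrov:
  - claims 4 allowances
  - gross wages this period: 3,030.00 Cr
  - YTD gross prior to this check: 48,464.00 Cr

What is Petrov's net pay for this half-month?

2,714.56 Cr

Income Tax: taxable = 3,030.00 Cr − 4×398.00 Cr = 1,438.00 Cr
  6% × 1,438.00 Cr = 86.28 Cr
Workforce Levy: cap 51,160.00 Cr − YTD 48,464.00 Cr = 2,696.00 Cr subject; 8.5% × 2,696.00 Cr = 229.16 Cr
Total withheld: 86.28 Cr + 229.16 Cr = 315.44 Cr
Net pay: 3,030.00 Cr − 315.44 Cr = 2,714.56 Cr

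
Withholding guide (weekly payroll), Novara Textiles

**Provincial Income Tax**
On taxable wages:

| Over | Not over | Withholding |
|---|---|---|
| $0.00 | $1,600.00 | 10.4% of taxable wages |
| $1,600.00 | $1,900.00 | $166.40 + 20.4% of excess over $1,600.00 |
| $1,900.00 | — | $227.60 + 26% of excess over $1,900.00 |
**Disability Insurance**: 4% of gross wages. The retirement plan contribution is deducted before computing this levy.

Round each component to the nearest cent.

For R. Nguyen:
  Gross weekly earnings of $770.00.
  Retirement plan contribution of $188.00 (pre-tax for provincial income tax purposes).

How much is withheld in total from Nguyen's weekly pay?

Provincial Income Tax: taxable = $770.00 − $188.00 = $582.00
  10.4% × $582.00 = $60.53
Disability Insurance: 4% × $582.00 = $23.28
Total: $60.53 + $23.28 = $83.81

$83.81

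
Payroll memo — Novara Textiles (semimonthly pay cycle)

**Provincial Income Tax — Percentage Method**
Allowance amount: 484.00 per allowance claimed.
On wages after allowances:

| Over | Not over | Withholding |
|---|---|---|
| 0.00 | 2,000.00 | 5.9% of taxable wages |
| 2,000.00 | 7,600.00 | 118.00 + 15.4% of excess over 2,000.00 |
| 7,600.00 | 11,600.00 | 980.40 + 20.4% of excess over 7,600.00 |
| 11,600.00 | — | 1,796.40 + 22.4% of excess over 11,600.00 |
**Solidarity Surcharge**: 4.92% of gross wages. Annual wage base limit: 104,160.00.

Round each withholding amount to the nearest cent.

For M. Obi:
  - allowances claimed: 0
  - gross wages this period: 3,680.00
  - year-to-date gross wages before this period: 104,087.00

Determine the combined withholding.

Provincial Income Tax: taxable = 3,680.00
  118.00 + 15.4% × (3,680.00 − 2,000.00) = 118.00 + 15.4% × 1,680.00 = 376.72
Solidarity Surcharge: cap 104,160.00 − YTD 104,087.00 = 73.00 subject; 4.92% × 73.00 = 3.59
Total: 376.72 + 3.59 = 380.31

380.31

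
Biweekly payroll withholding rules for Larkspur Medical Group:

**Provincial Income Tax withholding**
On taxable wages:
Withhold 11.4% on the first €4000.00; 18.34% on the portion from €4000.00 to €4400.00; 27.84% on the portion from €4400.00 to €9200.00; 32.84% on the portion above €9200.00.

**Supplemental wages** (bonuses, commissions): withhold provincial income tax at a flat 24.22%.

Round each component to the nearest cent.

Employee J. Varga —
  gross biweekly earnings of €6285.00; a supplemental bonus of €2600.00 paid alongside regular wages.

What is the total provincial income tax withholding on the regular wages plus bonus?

€1683.86

Provincial Income Tax: taxable = €6285.00
  €529.36 + 27.84% × (€6285.00 − €4400.00) = €529.36 + 27.84% × €1885.00 = €1054.14
Supplemental (24.22% flat on bonus): 24.22% × €2600.00 = €629.72
Total provincial income tax: €1054.14 + €629.72 = €1683.86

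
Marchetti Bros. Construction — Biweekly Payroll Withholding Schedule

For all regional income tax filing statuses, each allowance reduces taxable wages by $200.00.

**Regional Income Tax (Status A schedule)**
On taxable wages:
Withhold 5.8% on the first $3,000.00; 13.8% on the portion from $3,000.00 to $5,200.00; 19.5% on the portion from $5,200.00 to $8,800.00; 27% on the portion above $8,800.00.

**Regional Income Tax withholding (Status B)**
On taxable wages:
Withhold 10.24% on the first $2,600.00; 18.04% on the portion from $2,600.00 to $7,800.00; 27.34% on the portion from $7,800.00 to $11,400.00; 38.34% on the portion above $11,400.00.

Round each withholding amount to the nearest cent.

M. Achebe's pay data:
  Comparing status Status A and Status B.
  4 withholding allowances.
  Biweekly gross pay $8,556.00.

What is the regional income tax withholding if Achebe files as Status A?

Regional Income Tax (Status A): taxable = $8,556.00 − 4×$200.00 = $7,756.00
  $477.60 + 19.5% × ($7,756.00 − $5,200.00) = $477.60 + 19.5% × $2,556.00 = $976.02

$976.02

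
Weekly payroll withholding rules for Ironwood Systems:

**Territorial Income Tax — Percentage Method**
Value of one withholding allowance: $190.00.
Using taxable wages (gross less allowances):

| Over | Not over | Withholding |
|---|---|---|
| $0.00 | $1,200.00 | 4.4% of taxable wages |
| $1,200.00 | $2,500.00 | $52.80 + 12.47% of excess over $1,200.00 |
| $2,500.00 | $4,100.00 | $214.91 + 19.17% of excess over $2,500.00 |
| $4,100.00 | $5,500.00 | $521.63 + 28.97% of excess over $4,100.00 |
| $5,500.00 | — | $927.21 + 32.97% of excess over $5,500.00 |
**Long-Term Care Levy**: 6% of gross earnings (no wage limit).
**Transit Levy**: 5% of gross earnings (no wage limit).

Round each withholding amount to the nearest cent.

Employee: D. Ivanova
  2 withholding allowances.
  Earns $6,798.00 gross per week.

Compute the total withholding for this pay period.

$1,977.65

Territorial Income Tax: taxable = $6,798.00 − 2×$190.00 = $6,418.00
  $927.21 + 32.97% × ($6,418.00 − $5,500.00) = $927.21 + 32.97% × $918.00 = $1,229.87
Long-Term Care Levy: 6% × $6,798.00 = $407.88
Transit Levy: 5% × $6,798.00 = $339.90
Total: $1,229.87 + $407.88 + $339.90 = $1,977.65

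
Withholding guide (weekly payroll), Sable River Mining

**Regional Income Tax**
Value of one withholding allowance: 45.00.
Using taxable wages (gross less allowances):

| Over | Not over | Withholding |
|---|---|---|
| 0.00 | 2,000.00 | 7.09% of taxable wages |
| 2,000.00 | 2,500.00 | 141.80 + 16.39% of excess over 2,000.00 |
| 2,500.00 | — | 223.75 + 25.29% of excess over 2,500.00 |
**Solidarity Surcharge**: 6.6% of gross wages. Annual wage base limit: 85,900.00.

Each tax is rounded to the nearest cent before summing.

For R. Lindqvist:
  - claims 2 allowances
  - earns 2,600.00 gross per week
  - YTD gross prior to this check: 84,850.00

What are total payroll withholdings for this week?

Regional Income Tax: taxable = 2,600.00 − 2×45.00 = 2,510.00
  223.75 + 25.29% × (2,510.00 − 2,500.00) = 223.75 + 25.29% × 10.00 = 226.28
Solidarity Surcharge: cap 85,900.00 − YTD 84,850.00 = 1,050.00 subject; 6.6% × 1,050.00 = 69.30
Total: 226.28 + 69.30 = 295.58

295.58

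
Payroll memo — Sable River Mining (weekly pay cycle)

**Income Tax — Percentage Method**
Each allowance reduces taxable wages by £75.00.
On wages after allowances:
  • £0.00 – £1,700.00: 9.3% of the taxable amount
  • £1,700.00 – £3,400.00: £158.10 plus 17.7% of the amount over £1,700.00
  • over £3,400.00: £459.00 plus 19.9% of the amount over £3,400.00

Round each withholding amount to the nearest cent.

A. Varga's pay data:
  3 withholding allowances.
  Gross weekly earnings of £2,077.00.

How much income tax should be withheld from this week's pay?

Income Tax: taxable = £2,077.00 − 3×£75.00 = £1,852.00
  £158.10 + 17.7% × (£1,852.00 − £1,700.00) = £158.10 + 17.7% × £152.00 = £185.00

£185.00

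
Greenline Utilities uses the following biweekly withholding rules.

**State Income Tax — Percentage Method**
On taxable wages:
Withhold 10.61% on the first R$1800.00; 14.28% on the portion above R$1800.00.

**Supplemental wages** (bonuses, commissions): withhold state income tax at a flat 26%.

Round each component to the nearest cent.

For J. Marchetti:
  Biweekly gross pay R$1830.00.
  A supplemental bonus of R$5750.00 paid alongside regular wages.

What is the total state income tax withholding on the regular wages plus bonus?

State Income Tax: taxable = R$1830.00
  R$190.98 + 14.28% × (R$1830.00 − R$1800.00) = R$190.98 + 14.28% × R$30.00 = R$195.26
Supplemental (26% flat on bonus): 26% × R$5750.00 = R$1495.00
Total state income tax: R$195.26 + R$1495.00 = R$1690.26

R$1690.26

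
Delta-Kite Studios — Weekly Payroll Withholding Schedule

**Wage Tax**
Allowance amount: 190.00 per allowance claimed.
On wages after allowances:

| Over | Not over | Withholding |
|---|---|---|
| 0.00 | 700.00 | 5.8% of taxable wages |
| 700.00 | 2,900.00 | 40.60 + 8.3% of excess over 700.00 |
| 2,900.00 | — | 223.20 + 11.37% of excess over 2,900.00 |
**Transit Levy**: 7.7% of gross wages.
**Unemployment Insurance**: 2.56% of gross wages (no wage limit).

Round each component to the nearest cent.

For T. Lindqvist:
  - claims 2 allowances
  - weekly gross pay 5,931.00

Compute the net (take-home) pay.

4,797.86

Wage Tax: taxable = 5,931.00 − 2×190.00 = 5,551.00
  223.20 + 11.37% × (5,551.00 − 2,900.00) = 223.20 + 11.37% × 2,651.00 = 524.62
Transit Levy: 7.7% × 5,931.00 = 456.69
Unemployment Insurance: 2.56% × 5,931.00 = 151.83
Total withheld: 524.62 + 456.69 + 151.83 = 1,133.14
Net pay: 5,931.00 − 1,133.14 = 4,797.86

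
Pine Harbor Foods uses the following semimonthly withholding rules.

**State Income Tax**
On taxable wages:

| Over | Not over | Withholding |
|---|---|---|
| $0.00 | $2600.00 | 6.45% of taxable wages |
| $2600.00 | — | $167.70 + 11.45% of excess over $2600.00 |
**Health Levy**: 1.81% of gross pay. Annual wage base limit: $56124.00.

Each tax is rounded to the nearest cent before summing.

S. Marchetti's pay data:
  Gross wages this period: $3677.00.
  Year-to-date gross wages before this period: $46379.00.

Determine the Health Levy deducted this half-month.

Health Levy: 1.81% × $3677.00 = $66.55

$66.55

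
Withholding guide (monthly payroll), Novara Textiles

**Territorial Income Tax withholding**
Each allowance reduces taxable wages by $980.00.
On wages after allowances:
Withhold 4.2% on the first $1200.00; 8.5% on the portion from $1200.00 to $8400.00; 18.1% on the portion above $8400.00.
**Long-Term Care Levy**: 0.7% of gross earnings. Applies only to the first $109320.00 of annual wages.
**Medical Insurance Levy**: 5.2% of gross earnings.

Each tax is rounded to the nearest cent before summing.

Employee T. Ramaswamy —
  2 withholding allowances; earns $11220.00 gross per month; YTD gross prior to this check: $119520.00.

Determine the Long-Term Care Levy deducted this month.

Long-Term Care Levy: YTD $119520.00 ≥ cap $109320.00 → $0.00

$0.00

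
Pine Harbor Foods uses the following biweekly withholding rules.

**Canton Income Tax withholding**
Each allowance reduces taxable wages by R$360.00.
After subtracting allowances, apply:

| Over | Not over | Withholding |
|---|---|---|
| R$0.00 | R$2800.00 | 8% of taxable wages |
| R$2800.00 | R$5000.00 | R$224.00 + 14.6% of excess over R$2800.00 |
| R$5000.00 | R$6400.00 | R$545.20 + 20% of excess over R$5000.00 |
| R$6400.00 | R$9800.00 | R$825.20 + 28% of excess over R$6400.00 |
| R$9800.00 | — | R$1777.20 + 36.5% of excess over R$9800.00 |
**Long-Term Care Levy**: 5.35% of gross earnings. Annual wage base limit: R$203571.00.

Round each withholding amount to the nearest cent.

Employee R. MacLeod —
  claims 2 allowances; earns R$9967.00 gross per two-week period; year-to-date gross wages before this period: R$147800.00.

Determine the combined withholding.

Canton Income Tax: taxable = R$9967.00 − 2×R$360.00 = R$9247.00
  R$825.20 + 28% × (R$9247.00 − R$6400.00) = R$825.20 + 28% × R$2847.00 = R$1622.36
Long-Term Care Levy: 5.35% × R$9967.00 = R$533.23
Total: R$1622.36 + R$533.23 = R$2155.59

R$2155.59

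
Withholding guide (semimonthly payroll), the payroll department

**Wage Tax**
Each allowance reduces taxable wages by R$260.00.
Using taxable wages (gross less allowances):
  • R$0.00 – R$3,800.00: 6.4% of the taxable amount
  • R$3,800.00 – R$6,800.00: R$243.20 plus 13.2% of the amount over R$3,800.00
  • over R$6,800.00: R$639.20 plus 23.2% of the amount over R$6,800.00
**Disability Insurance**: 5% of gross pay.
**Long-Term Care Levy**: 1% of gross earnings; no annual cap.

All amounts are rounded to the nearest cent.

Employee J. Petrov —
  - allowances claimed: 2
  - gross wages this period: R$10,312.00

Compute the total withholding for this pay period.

Wage Tax: taxable = R$10,312.00 − 2×R$260.00 = R$9,792.00
  R$639.20 + 23.2% × (R$9,792.00 − R$6,800.00) = R$639.20 + 23.2% × R$2,992.00 = R$1,333.34
Disability Insurance: 5% × R$10,312.00 = R$515.60
Long-Term Care Levy: 1% × R$10,312.00 = R$103.12
Total: R$1,333.34 + R$515.60 + R$103.12 = R$1,952.06

R$1,952.06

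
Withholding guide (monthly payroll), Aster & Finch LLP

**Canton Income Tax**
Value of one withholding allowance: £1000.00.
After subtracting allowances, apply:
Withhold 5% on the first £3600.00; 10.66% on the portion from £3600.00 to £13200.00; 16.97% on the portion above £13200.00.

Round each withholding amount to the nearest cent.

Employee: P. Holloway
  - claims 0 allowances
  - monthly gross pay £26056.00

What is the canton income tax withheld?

£3385.02

Canton Income Tax: taxable = £26056.00
  £1203.36 + 16.97% × (£26056.00 − £13200.00) = £1203.36 + 16.97% × £12856.00 = £3385.02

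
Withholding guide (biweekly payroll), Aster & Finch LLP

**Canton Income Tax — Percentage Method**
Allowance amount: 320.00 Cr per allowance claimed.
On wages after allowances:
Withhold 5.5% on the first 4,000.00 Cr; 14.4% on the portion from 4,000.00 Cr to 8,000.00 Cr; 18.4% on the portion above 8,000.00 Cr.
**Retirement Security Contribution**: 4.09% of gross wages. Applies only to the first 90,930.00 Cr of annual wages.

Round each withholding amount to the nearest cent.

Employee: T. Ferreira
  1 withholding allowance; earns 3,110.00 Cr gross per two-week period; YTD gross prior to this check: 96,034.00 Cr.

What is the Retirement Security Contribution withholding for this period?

0.00 Cr

Retirement Security Contribution: YTD 96,034.00 Cr ≥ cap 90,930.00 Cr → 0.00 Cr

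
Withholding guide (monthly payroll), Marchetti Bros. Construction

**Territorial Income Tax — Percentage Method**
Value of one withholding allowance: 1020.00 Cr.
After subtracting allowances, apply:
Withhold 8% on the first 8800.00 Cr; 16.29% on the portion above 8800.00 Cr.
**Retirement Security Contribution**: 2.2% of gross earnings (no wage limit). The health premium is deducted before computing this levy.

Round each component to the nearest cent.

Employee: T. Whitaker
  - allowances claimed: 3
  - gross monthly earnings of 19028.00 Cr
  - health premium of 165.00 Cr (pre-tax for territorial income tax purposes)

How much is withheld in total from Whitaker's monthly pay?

2259.78 Cr

Territorial Income Tax: taxable = 19028.00 Cr − 165.00 Cr − 3×1020.00 Cr = 15803.00 Cr
  704.00 Cr + 16.29% × (15803.00 Cr − 8800.00 Cr) = 704.00 Cr + 16.29% × 7003.00 Cr = 1844.79 Cr
Retirement Security Contribution: 2.2% × 18863.00 Cr = 414.99 Cr
Total: 1844.79 Cr + 414.99 Cr = 2259.78 Cr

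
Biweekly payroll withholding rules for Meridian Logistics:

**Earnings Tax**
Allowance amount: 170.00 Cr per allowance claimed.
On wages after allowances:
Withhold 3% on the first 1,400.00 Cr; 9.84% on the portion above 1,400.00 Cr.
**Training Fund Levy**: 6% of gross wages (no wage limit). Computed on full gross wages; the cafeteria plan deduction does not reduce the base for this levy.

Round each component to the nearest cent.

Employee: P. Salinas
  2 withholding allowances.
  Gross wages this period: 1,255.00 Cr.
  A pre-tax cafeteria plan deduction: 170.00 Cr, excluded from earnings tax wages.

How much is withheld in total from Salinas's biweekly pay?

97.65 Cr

Earnings Tax: taxable = 1,255.00 Cr − 170.00 Cr − 2×170.00 Cr = 745.00 Cr
  3% × 745.00 Cr = 22.35 Cr
Training Fund Levy: 6% × 1,255.00 Cr = 75.30 Cr
Total: 22.35 Cr + 75.30 Cr = 97.65 Cr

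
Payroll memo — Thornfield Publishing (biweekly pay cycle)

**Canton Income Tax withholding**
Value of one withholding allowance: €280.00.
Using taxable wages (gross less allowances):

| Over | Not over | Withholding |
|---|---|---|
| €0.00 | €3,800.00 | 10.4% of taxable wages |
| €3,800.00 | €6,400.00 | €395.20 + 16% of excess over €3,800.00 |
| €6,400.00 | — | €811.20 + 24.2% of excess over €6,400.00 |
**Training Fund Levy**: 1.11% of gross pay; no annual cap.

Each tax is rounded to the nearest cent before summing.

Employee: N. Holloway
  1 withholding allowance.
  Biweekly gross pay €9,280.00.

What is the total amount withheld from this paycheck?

Canton Income Tax: taxable = €9,280.00 − 1×€280.00 = €9,000.00
  €811.20 + 24.2% × (€9,000.00 − €6,400.00) = €811.20 + 24.2% × €2,600.00 = €1,440.40
Training Fund Levy: 1.11% × €9,280.00 = €103.01
Total: €1,440.40 + €103.01 = €1,543.41

€1,543.41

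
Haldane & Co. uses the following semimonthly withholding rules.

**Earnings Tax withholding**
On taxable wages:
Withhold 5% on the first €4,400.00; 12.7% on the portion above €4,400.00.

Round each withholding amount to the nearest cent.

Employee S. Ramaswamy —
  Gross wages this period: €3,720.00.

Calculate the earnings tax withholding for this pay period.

€186.00

Earnings Tax: taxable = €3,720.00
  5% × €3,720.00 = €186.00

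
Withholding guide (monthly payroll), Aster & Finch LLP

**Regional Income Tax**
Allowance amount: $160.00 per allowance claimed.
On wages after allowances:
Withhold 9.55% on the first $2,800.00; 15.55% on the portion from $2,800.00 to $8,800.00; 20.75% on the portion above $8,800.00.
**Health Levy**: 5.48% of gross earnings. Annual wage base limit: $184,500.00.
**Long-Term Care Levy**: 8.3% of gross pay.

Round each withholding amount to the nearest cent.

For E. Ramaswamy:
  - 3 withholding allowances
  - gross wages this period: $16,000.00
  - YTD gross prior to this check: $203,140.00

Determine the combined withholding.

$3,922.80

Regional Income Tax: taxable = $16,000.00 − 3×$160.00 = $15,520.00
  $1,200.40 + 20.75% × ($15,520.00 − $8,800.00) = $1,200.40 + 20.75% × $6,720.00 = $2,594.80
Health Levy: YTD $203,140.00 ≥ cap $184,500.00 → $0.00
Long-Term Care Levy: 8.3% × $16,000.00 = $1,328.00
Total: $2,594.80 + $0.00 + $1,328.00 = $3,922.80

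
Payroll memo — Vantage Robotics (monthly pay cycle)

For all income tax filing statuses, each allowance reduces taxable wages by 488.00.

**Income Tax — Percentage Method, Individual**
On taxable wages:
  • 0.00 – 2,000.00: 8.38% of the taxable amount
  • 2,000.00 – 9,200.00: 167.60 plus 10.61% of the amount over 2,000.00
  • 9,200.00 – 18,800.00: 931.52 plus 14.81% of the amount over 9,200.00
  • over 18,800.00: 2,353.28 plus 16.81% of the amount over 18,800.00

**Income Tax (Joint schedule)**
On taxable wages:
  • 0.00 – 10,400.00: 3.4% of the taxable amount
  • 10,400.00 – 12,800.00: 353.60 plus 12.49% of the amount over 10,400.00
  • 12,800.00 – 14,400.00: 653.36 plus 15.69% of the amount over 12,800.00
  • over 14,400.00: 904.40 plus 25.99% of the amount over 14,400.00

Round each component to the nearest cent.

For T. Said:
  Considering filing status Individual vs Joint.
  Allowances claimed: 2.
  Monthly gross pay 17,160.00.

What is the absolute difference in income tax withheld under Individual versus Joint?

Income Tax (Individual): taxable = 17,160.00 − 2×488.00 = 16,184.00
  931.52 + 14.81% × (16,184.00 − 9,200.00) = 931.52 + 14.81% × 6,984.00 = 1,965.85
Income Tax (Joint): taxable = 17,160.00 − 2×488.00 = 16,184.00
  904.40 + 25.99% × (16,184.00 − 14,400.00) = 904.40 + 25.99% × 1,784.00 = 1,368.06
Difference: |1,965.85 − 1,368.06| = 597.79 (higher under Individual)

597.79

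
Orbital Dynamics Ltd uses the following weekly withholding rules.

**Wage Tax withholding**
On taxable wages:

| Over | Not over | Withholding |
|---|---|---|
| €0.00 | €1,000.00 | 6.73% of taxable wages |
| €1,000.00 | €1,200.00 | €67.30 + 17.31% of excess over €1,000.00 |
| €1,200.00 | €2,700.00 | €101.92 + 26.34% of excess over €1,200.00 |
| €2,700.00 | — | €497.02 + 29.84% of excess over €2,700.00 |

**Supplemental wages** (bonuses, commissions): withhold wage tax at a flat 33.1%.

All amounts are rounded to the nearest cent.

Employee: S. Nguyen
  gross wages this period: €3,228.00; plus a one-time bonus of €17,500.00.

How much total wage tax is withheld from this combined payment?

€6,447.08

Wage Tax: taxable = €3,228.00
  €497.02 + 29.84% × (€3,228.00 − €2,700.00) = €497.02 + 29.84% × €528.00 = €654.58
Supplemental (33.1% flat on bonus): 33.1% × €17,500.00 = €5,792.50
Total wage tax: €654.58 + €5,792.50 = €6,447.08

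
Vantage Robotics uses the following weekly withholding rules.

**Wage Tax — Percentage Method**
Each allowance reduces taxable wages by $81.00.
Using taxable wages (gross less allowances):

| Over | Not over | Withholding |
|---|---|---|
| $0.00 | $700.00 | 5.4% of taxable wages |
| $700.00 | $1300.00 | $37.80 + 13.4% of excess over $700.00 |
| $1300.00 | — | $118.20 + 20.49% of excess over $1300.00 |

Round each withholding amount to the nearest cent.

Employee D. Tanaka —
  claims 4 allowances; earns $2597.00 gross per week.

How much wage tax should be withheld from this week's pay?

$317.57

Wage Tax: taxable = $2597.00 − 4×$81.00 = $2273.00
  $118.20 + 20.49% × ($2273.00 − $1300.00) = $118.20 + 20.49% × $973.00 = $317.57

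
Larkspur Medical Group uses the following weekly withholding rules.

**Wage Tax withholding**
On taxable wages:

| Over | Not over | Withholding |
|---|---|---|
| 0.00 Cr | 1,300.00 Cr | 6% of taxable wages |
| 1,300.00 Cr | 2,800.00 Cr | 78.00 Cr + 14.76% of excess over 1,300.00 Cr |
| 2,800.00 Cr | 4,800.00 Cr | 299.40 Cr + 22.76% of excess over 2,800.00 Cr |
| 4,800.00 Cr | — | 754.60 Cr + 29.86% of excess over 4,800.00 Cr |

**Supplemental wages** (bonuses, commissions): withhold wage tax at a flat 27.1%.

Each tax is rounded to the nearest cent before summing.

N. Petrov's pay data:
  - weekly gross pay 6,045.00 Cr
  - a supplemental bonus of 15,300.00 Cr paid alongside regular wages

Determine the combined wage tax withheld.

Wage Tax: taxable = 6,045.00 Cr
  754.60 Cr + 29.86% × (6,045.00 Cr − 4,800.00 Cr) = 754.60 Cr + 29.86% × 1,245.00 Cr = 1,126.36 Cr
Supplemental (27.1% flat on bonus): 27.1% × 15,300.00 Cr = 4,146.30 Cr
Total wage tax: 1,126.36 Cr + 4,146.30 Cr = 5,272.66 Cr

5,272.66 Cr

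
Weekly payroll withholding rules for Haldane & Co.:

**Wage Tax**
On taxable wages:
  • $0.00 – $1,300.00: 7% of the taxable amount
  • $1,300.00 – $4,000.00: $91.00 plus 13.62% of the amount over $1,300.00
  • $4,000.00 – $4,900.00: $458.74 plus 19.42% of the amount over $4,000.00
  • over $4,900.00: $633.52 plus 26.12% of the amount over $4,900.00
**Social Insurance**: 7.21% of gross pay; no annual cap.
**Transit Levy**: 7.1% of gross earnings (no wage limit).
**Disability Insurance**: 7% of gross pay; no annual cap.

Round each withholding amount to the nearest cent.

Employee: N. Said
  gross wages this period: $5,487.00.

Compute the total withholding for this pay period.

Wage Tax: taxable = $5,487.00
  $633.52 + 26.12% × ($5,487.00 − $4,900.00) = $633.52 + 26.12% × $587.00 = $786.84
Social Insurance: 7.21% × $5,487.00 = $395.61
Transit Levy: 7.1% × $5,487.00 = $389.58
Disability Insurance: 7% × $5,487.00 = $384.09
Total: $786.84 + $395.61 + $389.58 + $384.09 = $1,956.12

$1,956.12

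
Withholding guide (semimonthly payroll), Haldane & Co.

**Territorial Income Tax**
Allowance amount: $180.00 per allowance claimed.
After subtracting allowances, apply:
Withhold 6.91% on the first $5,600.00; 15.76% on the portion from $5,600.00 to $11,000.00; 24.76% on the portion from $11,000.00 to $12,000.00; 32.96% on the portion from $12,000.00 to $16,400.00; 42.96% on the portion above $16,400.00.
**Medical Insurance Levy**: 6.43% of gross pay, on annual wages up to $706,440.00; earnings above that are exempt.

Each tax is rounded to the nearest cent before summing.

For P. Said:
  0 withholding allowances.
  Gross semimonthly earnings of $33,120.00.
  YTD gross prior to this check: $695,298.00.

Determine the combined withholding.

$10,835.18

Territorial Income Tax: taxable = $33,120.00
  $2,935.84 + 42.96% × ($33,120.00 − $16,400.00) = $2,935.84 + 42.96% × $16,720.00 = $10,118.75
Medical Insurance Levy: cap $706,440.00 − YTD $695,298.00 = $11,142.00 subject; 6.43% × $11,142.00 = $716.43
Total: $10,118.75 + $716.43 = $10,835.18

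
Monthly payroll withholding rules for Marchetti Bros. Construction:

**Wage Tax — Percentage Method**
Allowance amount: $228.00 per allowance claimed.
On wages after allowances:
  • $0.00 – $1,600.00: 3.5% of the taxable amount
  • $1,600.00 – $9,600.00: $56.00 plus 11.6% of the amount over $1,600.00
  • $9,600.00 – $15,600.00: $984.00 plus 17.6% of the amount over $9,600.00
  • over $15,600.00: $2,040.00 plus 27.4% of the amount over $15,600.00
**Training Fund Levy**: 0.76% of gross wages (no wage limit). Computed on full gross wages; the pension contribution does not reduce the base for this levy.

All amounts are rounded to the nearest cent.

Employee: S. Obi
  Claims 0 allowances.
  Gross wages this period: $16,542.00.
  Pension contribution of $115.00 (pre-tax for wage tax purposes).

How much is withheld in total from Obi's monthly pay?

Wage Tax: taxable = $16,542.00 − $115.00 = $16,427.00
  $2,040.00 + 27.4% × ($16,427.00 − $15,600.00) = $2,040.00 + 27.4% × $827.00 = $2,266.60
Training Fund Levy: 0.76% × $16,542.00 = $125.72
Total: $2,266.60 + $125.72 = $2,392.32

$2,392.32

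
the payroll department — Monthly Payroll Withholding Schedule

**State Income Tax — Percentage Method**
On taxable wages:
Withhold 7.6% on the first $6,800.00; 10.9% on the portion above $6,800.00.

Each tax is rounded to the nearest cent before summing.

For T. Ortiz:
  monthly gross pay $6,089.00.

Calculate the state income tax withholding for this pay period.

$462.76

State Income Tax: taxable = $6,089.00
  7.6% × $6,089.00 = $462.76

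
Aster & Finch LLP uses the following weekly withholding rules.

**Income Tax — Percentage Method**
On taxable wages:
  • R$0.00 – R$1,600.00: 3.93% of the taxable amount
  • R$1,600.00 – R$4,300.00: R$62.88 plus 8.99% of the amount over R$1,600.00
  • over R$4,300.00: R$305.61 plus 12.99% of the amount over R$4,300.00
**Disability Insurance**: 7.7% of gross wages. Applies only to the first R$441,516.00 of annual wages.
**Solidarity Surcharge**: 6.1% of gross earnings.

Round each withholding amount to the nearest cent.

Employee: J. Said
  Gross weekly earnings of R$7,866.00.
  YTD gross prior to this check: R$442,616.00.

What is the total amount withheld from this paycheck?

Income Tax: taxable = R$7,866.00
  R$305.61 + 12.99% × (R$7,866.00 − R$4,300.00) = R$305.61 + 12.99% × R$3,566.00 = R$768.83
Disability Insurance: YTD R$442,616.00 ≥ cap R$441,516.00 → R$0.00
Solidarity Surcharge: 6.1% × R$7,866.00 = R$479.83
Total: R$768.83 + R$0.00 + R$479.83 = R$1,248.66

R$1,248.66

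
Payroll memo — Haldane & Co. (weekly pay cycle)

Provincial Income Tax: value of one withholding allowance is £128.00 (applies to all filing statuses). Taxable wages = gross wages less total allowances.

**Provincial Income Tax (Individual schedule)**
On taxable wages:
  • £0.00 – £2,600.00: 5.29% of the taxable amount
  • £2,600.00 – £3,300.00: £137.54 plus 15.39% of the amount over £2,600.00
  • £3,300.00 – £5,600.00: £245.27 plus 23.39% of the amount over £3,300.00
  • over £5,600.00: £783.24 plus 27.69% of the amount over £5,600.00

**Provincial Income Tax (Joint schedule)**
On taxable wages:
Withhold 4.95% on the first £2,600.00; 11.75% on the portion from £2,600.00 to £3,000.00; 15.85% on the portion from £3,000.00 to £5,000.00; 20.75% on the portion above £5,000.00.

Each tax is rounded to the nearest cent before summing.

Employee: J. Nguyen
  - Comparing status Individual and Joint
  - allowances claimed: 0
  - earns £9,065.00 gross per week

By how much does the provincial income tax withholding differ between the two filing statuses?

£406.51

Provincial Income Tax (Individual): taxable = £9,065.00
  £783.24 + 27.69% × (£9,065.00 − £5,600.00) = £783.24 + 27.69% × £3,465.00 = £1,742.70
Provincial Income Tax (Joint): taxable = £9,065.00
  £492.70 + 20.75% × (£9,065.00 − £5,000.00) = £492.70 + 20.75% × £4,065.00 = £1,336.19
Difference: |£1,742.70 − £1,336.19| = £406.51 (higher under Individual)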